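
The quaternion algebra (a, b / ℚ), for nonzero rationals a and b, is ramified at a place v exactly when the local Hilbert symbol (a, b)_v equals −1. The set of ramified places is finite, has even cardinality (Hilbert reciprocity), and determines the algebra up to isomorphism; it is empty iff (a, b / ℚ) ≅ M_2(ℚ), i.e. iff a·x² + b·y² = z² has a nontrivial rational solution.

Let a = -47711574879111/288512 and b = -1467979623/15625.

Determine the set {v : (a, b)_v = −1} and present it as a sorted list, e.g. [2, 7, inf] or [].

[11, 13, 29, 43, 47, inf]

(a, b) ≡ (-2292433, -1348007) mod (ℚ^×)²; places V = {2, 3, 5, 7, 11, 13, 17, 23, 29, 41, 43, 47, ∞}.
(a,b)_3: α=4, u≡2; β=2, v≡1 (mod 3); (2|3)=-1, (1|3)=+1; sign (−1)^0·-1^2·+1^4 = +1.
(a,b)_41: α=1, u≡7; β=0, v≡20 (mod 41); (7|41)=-1, (20|41)=+1; sign (−1)^0·-1^0·+1^1 = +1.
(a,b)_43: α=0, u≡18; β=1, v≡9 (mod 43); (18|43)=-1, (9|43)=+1; sign (−1)^0·-1^1·+1^0 = -1.
(a,b)_29: α=0, u≡14; β=1, v≡28 (mod 29); (14|29)=-1, (28|29)=+1; sign (−1)^0·-1^1·+1^0 = -1.
(a,b)_11: α=3, u≡3; β=2, v≡7 (mod 11); (3|11)=+1, (7|11)=-1; sign (−1)^0·+1^2·-1^3 = -1.
(a,b)_2: α=-8, β=0; u≡7, v≡1 (mod 8); ε(u)ε(v)=1·0, αω(v)=-8·0, βω(u)=0·0; sum ≡ 0  ⇒  +1.
(a,b)_7: α=-2, u≡4; β=0, v≡2 (mod 7); (4|7)=+1, (2|7)=+1; sign (−1)^0·+1^0·+1^-2 = +1.
(a,b)_13: α=3, u≡10; β=0, v≡6 (mod 13); (10|13)=+1, (6|13)=-1; sign (−1)^0·+1^0·-1^3 = -1.
(a,b)_∞: sgn(-2292433)=−, sgn(-1348007)=−, so -1.
(a,b)_5: α=0, u≡2; β=-6, v≡2 (mod 5); (2|5)=-1, (2|5)=-1; sign (−1)^0·-1^-6·-1^0 = +1.
(a,b)_23: α=-1, u≡21; β=1, v≡18 (mod 23); (21|23)=-1, (18|23)=+1; sign (−1)^1·-1^1·+1^-1 = +1.
(a,b)_17: α=3, u≡10; β=0, v≡4 (mod 17); (10|17)=-1, (4|17)=+1; sign (−1)^0·-1^0·+1^3 = +1.
(a,b)_47: α=0, u≡11; β=1, v≡7 (mod 47); (11|47)=-1, (7|47)=+1; sign (−1)^0·-1^1·+1^0 = -1.
Ram(-2292433, -1348007) = {11, 13, 29, 43, 47, ∞}; no ℚ_11-point on the conic.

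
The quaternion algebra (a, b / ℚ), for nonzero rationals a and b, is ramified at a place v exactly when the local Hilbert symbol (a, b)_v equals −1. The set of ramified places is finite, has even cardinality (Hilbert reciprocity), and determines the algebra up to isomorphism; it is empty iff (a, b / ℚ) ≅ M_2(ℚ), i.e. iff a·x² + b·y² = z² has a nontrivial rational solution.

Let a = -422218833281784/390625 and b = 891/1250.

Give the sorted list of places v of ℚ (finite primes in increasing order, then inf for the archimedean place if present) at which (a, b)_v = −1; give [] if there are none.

(a, b) ≡ (-13566, 22) mod (ℚ^×)²; places V = {2, 3, 5, 7, 11, 17, 19, ∞}.
(a,b)_2: α=3, β=-1; u≡1, v≡3 (mod 8); ε(u)ε(v)=0·1, αω(v)=3·1, βω(u)=-1·0; sum ≡ 1  ⇒  -1.
(a,b)_3: α=13, u≡2; β=4, v≡1 (mod 3); (2|3)=-1, (1|3)=+1; sign (−1)^0·-1^4·+1^13 = +1.
(a,b)_5: α=-8, u≡1; β=-4, v≡3 (mod 5); (1|5)=+1, (3|5)=-1; sign (−1)^0·+1^-4·-1^-8 = +1.
(a,b)_17: α=1, u≡4; β=0, v≡14 (mod 17); (4|17)=+1, (14|17)=-1; sign (−1)^0·+1^0·-1^1 = -1.
(a,b)_11: α=4, u≡6; β=1, v≡10 (mod 11); (6|11)=-1, (10|11)=-1; sign (−1)^0·-1^1·-1^4 = -1.
(a,b)_19: α=1, u≡18; β=0, v≡10 (mod 19); (18|19)=-1, (10|19)=-1; sign (−1)^0·-1^0·-1^1 = -1.
(a,b)_7: α=1, u≡4; β=0, v≡4 (mod 7); (4|7)=+1, (4|7)=+1; sign (−1)^0·+1^0·+1^1 = +1.
(a,b)_∞: sgn(-13566)=−, sgn(22)=+, so +1.
Ram(-13566, 22) = {2, 11, 17, 19}; no ℚ_2-point on the conic.

[2, 11, 17, 19]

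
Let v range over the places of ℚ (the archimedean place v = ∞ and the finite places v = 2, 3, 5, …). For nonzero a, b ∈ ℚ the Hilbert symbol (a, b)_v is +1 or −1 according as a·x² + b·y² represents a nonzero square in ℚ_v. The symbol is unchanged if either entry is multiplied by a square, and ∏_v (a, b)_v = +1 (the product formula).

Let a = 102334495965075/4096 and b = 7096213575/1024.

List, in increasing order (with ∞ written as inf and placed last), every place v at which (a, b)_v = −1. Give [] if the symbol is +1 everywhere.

[2, 19]

Mod squares: a ≡ 3, b ≡ 4807. Check v ∈ {∞, 2, 3, 5, 11, 19, 23}.
v=∞: 3 > 0 and 4807 > 0  ⇒  (a,b)_∞ = +1.
v=19: a=19^2·(≡15), b=19^1·(≡16) mod 19; (15|19)=-1, (16|19)=+1; (−1)^{2·1·9}·(-1)^1·(+1)^2 = -1.
v=5: a=5^2·(≡3), b=5^2·(≡2) mod 5; (3|5)=-1, (2|5)=-1; (−1)^{2·2·2}·(-1)^2·(-1)^2 = +1.
v=23: a=23^2·(≡4), b=23^1·(≡18) mod 23; (4|23)=+1, (18|23)=+1; (−1)^{2·1·11}·(+1)^1·(+1)^2 = +1.
v=11: a=11^2·(≡1), b=11^1·(≡2) mod 11; (1|11)=+1, (2|11)=-1; (−1)^{2·1·5}·(+1)^1·(-1)^2 = +1.
v=2: v_2(a)=-12, v_2(b)=-10; units ≡ 3, 7 (mod 8); ε·ε+αω+βω = 1·1+-12·0+-10·1 ≡ 1  ⇒  (a,b)_2 = -1.
v=3: a=3^11·(≡1), b=3^10·(≡1) mod 3; (1|3)=+1, (1|3)=+1; (−1)^{11·10·1}·(+1)^10·(+1)^11 = +1.
(3, 4807 / ℚ) ramifies at {2, 19}: a division algebra.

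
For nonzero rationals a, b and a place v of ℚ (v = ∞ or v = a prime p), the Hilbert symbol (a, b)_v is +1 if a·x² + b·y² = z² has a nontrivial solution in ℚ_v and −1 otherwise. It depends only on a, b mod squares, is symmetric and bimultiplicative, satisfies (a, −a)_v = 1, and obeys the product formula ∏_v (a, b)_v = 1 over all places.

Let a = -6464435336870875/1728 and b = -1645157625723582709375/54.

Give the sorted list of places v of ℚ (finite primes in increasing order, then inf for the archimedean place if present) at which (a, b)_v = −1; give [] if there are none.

(a, b) ≡ (-175305, -73816890) mod (ℚ^×)²; places V = {2, 3, 5, 7, 13, 17, 23, 29, 31, 43, ∞}.
(a,b)_7: α=2, u≡6; β=3, v≡6 (mod 7); (6|7)=-1, (6|7)=-1; sign (−1)^0·-1^3·-1^2 = -1.
(a,b)_17: α=2, u≡4; β=3, v≡13 (mod 17); (4|17)=+1, (13|17)=+1; sign (−1)^0·+1^3·+1^2 = +1.
(a,b)_∞: sgn(-175305)=−, sgn(-73816890)=−, so -1.
(a,b)_31: α=1, u≡4; β=1, v≡23 (mod 31); (4|31)=+1, (23|31)=-1; sign (−1)^1·+1^1·-1^1 = +1.
(a,b)_5: α=3, u≡1; β=5, v≡2 (mod 5); (1|5)=+1, (2|5)=-1; sign (−1)^0·+1^5·-1^3 = -1.
(a,b)_29: α=1, u≡9; β=1, v≡16 (mod 29); (9|29)=+1, (16|29)=+1; sign (−1)^0·+1^1·+1^1 = +1.
(a,b)_13: α=3, u≡10; β=4, v≡1 (mod 13); (10|13)=+1, (1|13)=+1; sign (−1)^0·+1^4·+1^3 = +1.
(a,b)_3: α=-3, u≡2; β=-3, v≡1 (mod 3); (2|3)=-1, (1|3)=+1; sign (−1)^1·-1^-3·+1^-3 = +1.
(a,b)_43: α=2, u≡17; β=0, v≡24 (mod 43); (17|43)=+1, (24|43)=+1; sign (−1)^0·+1^0·+1^2 = +1.
(a,b)_23: α=0, u≡3; β=3, v≡13 (mod 23); (3|23)=+1, (13|23)=+1; sign (−1)^0·+1^3·+1^0 = +1.
(a,b)_2: α=-6, β=-1; u≡7, v≡3 (mod 8); ε(u)ε(v)=1·1, αω(v)=-6·1, βω(u)=-1·0; sum ≡ 1  ⇒  -1.
Ram(-175305, -73816890) = {2, 5, 7, ∞}; no ℚ_2-point on the conic.

[2, 5, 7, inf]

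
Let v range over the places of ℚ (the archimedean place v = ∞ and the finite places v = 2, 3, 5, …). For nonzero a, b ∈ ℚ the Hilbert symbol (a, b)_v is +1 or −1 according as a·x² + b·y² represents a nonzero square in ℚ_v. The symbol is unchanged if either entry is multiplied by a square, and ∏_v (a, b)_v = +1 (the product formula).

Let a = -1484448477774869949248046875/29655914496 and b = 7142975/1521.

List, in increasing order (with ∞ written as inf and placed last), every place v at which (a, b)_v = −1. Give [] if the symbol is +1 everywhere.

(a, b) ≡ (-1938, 119) mod (ℚ^×)²; places V = {2, 3, 5, 7, 13, 17, 19, ∞}.
(a,b)_2: α=-11, β=0; u≡7, v≡7 (mod 8); ε(u)ε(v)=1·1, αω(v)=-11·0, βω(u)=0·0; sum ≡ 1  ⇒  -1.
(a,b)_∞: sgn(-1938)=−, sgn(119)=+, so +1.
(a,b)_3: α=-1, u≡2; β=-2, v≡2 (mod 3); (2|3)=-1, (2|3)=-1; sign (−1)^0·-1^-2·-1^-1 = -1.
(a,b)_13: α=-6, u≡4; β=-2, v≡11 (mod 13); (4|13)=+1, (11|13)=-1; sign (−1)^0·+1^-2·-1^-6 = +1.
(a,b)_19: α=1, u≡2; β=0, v≡1 (mod 19); (2|19)=-1, (1|19)=+1; sign (−1)^0·-1^0·+1^1 = +1.
(a,b)_5: α=10, u≡2; β=2, v≡4 (mod 5); (2|5)=-1, (4|5)=+1; sign (−1)^0·-1^2·+1^10 = +1.
(a,b)_17: α=3, u≡7; β=1, v≡11 (mod 17); (7|17)=-1, (11|17)=-1; sign (−1)^0·-1^1·-1^3 = +1.
(a,b)_7: α=18, u≡2; β=5, v≡6 (mod 7); (2|7)=+1, (6|7)=-1; sign (−1)^0·+1^5·-1^18 = +1.
|Ram(-1938, 119)| = 2, even; anisotropic at {2, 3}.

[2, 3]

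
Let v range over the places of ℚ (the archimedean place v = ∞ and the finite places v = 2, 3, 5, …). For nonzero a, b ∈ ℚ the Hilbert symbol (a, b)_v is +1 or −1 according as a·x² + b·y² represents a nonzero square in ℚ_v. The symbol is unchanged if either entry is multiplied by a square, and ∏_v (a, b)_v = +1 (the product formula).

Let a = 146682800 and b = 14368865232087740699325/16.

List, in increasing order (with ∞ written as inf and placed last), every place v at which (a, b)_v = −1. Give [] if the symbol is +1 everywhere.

Mod squares: a ≡ 366707, b ≡ 2011933. Check v ∈ {∞, 2, 3, 5, 7, 11, 13, 17, 29, 37, 53}.
v=7: a=7^0·(≡5), b=7^1·(≡6) mod 7; (5|7)=-1, (6|7)=-1; (−1)^{0·1·3}·(-1)^1·(-1)^0 = -1.
v=2: v_2(a)=4, v_2(b)=-4; units ≡ 3, 5 (mod 8); ε·ε+αω+βω = 1·0+4·1+-4·1 ≡ 0  ⇒  (a,b)_2 = +1.
v=37: a=37^1·(≡35), b=37^2·(≡4) mod 37; (35|37)=-1, (4|37)=+1; (−1)^{1·2·18}·(-1)^2·(+1)^1 = +1.
v=5: a=5^2·(≡2), b=5^2·(≡3) mod 5; (2|5)=-1, (3|5)=-1; (−1)^{2·2·2}·(-1)^2·(-1)^2 = +1.
v=17: a=17^1·(≡16), b=17^3·(≡6) mod 17; (16|17)=+1, (6|17)=-1; (−1)^{1·3·8}·(+1)^3·(-1)^1 = -1.
v=3: a=3^0·(≡2), b=3^2·(≡1) mod 3; (2|3)=-1, (1|3)=+1; (−1)^{0·2·1}·(-1)^2·(+1)^0 = +1.
v=13: a=13^0·(≡4), b=13^4·(≡3) mod 13; (4|13)=+1, (3|13)=+1; (−1)^{0·4·6}·(+1)^4·(+1)^0 = +1.
v=11: a=11^1·(≡6), b=11^1·(≡7) mod 11; (6|11)=-1, (7|11)=-1; (−1)^{1·1·5}·(-1)^1·(-1)^1 = -1.
v=53: a=53^1·(≡46), b=53^3·(≡15) mod 53; (46|53)=+1, (15|53)=+1; (−1)^{1·3·26}·(+1)^3·(+1)^1 = +1.
v=∞: 366707 > 0 and 2011933 > 0  ⇒  (a,b)_∞ = +1.
v=29: a=29^0·(≡17), b=29^1·(≡1) mod 29; (17|29)=-1, (1|29)=+1; (−1)^{0·1·14}·(-1)^1·(+1)^0 = -1.
|Ram(366707, 2011933)| = 4, even; anisotropic at {7, 11, 17, 29}.

[7, 11, 17, 29]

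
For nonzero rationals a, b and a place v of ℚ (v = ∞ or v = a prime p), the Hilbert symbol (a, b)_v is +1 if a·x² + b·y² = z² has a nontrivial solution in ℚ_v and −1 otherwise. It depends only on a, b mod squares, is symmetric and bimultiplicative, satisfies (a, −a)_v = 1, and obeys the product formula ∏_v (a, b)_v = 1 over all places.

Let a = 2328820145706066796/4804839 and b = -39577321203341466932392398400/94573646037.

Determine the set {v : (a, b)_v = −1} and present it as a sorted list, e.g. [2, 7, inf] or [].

(a, b) ≡ (49023741, -1966237) mod (ℚ^×)²; places V = {2, 3, 5, 7, 13, 17, 19, 23, 31, 41, 43, ∞}.
(a,b)_2: α=2, β=6; u≡5, v≡3 (mod 8); ε(u)ε(v)=0·1, αω(v)=2·1, βω(u)=6·1; sum ≡ 0  ⇒  +1.
(a,b)_∞: sgn(49023741)=+, sgn(-1966237)=−, so +1.
(a,b)_31: α=1, u≡1; β=1, v≡15 (mod 31); (1|31)=+1, (15|31)=-1; sign (−1)^1·+1^1·-1^1 = +1.
(a,b)_19: α=2, u≡1; β=4, v≡5 (mod 19); (1|19)=+1, (5|19)=+1; sign (−1)^0·+1^4·+1^2 = +1.
(a,b)_43: α=3, u≡32; β=4, v≡4 (mod 43); (32|43)=-1, (4|43)=+1; sign (−1)^0·-1^4·+1^3 = +1.
(a,b)_13: α=-3, u≡10; β=-3, v≡2 (mod 13); (10|13)=+1, (2|13)=-1; sign (−1)^0·+1^-3·-1^-3 = -1.
(a,b)_5: α=0, u≡4; β=2, v≡2 (mod 5); (4|5)=+1, (2|5)=-1; sign (−1)^0·+1^2·-1^0 = +1.
(a,b)_23: α=1, u≡10; β=2, v≡17 (mod 23); (10|23)=-1, (17|23)=-1; sign (−1)^0·-1^2·-1^1 = -1.
(a,b)_7: α=4, u≡1; β=5, v≡3 (mod 7); (1|7)=+1, (3|7)=-1; sign (−1)^0·+1^5·-1^4 = +1.
(a,b)_17: α=2, u≡8; β=3, v≡10 (mod 17); (8|17)=+1, (10|17)=-1; sign (−1)^0·+1^3·-1^2 = +1.
(a,b)_3: α=-7, u≡1; β=-16, v≡2 (mod 3); (1|3)=+1, (2|3)=-1; sign (−1)^0·+1^-16·-1^-7 = -1.
(a,b)_41: α=1, u≡23; β=1, v≡35 (mod 41); (23|41)=+1, (35|41)=-1; sign (−1)^0·+1^1·-1^1 = -1.
|Ram(49023741, -1966237)| = 4, even; anisotropic at {3, 13, 23, 41}.

[3, 13, 23, 41]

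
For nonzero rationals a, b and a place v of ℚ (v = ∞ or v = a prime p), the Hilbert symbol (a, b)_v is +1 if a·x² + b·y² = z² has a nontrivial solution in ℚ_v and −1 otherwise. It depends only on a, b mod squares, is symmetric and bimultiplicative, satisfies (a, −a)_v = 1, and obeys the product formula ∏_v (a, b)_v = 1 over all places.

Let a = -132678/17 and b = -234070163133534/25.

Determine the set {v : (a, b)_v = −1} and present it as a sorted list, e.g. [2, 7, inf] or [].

[2, 3, 13, inf]

(a, b) ≡ (-3094, -1326) mod (ℚ^×)²; places V = {2, 3, 5, 7, 13, 17, 19, ∞}.
(a,b)_17: α=-1, u≡7; β=1, v≡5 (mod 17); (7|17)=-1, (5|17)=-1; sign (−1)^0·-1^1·-1^-1 = +1.
(a,b)_3: α=6, u≡2; β=11, v≡2 (mod 3); (2|3)=-1, (2|3)=-1; sign (−1)^0·-1^11·-1^6 = -1.
(a,b)_5: α=0, u≡1; β=-2, v≡1 (mod 5); (1|5)=+1, (1|5)=+1; sign (−1)^0·+1^-2·+1^0 = +1.
(a,b)_13: α=1, u≡3; β=3, v≡11 (mod 13); (3|13)=+1, (11|13)=-1; sign (−1)^0·+1^3·-1^1 = -1.
(a,b)_2: α=1, β=1; u≡5, v≡1 (mod 8); ε(u)ε(v)=0·0, αω(v)=1·0, βω(u)=1·1; sum ≡ 1  ⇒  -1.
(a,b)_19: α=0, u≡10; β=2, v≡6 (mod 19); (10|19)=-1, (6|19)=+1; sign (−1)^0·-1^2·+1^0 = +1.
(a,b)_7: α=1, u≡3; β=2, v≡2 (mod 7); (3|7)=-1, (2|7)=+1; sign (−1)^0·-1^2·+1^1 = +1.
(a,b)_∞: sgn(-3094)=−, sgn(-1326)=−, so -1.
(-3094, -1326 / ℚ) ramifies at {2, 3, 13, ∞}: a division algebra.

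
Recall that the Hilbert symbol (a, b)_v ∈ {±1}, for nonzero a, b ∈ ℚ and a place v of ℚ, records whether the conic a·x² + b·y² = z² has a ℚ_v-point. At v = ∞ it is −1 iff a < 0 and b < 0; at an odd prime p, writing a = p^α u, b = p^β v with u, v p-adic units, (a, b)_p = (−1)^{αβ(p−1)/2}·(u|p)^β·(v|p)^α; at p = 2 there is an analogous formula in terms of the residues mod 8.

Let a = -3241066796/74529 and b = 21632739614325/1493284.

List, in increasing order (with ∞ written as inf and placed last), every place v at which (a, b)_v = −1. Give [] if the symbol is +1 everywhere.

[17, 47]

(a, b) ≡ (-23171, 1061197) mod (ℚ^×)²; places V = {2, 3, 5, 7, 11, 13, 17, 23, 29, 37, 43, 47, ∞}.
(a,b)_13: α=-2, u≡6; β=-2, v≡11 (mod 13); (6|13)=-1, (11|13)=-1; sign (−1)^0·-1^-2·-1^-2 = +1.
(a,b)_43: α=0, u≡24; β=3, v≡9 (mod 43); (24|43)=+1, (9|43)=+1; sign (−1)^0·+1^3·+1^0 = +1.
(a,b)_11: α=2, u≡7; β=0, v≡4 (mod 11); (7|11)=-1, (4|11)=+1; sign (−1)^0·-1^0·+1^2 = +1.
(a,b)_3: α=-2, u≡1; β=2, v≡1 (mod 3); (1|3)=+1, (1|3)=+1; sign (−1)^0·+1^2·+1^-2 = +1.
(a,b)_29: α=1, u≡28; β=1, v≡20 (mod 29); (28|29)=+1, (20|29)=+1; sign (−1)^0·+1^1·+1^1 = +1.
(a,b)_37: α=0, u≡34; β=1, v≡6 (mod 37); (34|37)=+1, (6|37)=-1; sign (−1)^0·+1^1·-1^0 = +1.
(a,b)_17: α=3, u≡10; β=0, v≡14 (mod 17); (10|17)=-1, (14|17)=-1; sign (−1)^0·-1^0·-1^3 = -1.
(a,b)_5: α=0, u≡1; β=2, v≡2 (mod 5); (1|5)=+1, (2|5)=-1; sign (−1)^0·+1^2·-1^0 = +1.
(a,b)_7: α=-2, u≡6; β=2, v≡2 (mod 7); (6|7)=-1, (2|7)=+1; sign (−1)^0·-1^2·+1^-2 = +1.
(a,b)_23: α=0, u≡6; β=1, v≡8 (mod 23); (6|23)=+1, (8|23)=+1; sign (−1)^0·+1^1·+1^0 = +1.
(a,b)_∞: sgn(-23171)=−, sgn(1061197)=+, so +1.
(a,b)_47: α=1, u≡36; β=-2, v≡39 (mod 47); (36|47)=+1, (39|47)=-1; sign (−1)^0·+1^-2·-1^1 = -1.
(a,b)_2: α=2, β=-2; u≡5, v≡5 (mod 8); ε(u)ε(v)=0·0, αω(v)=2·1, βω(u)=-2·1; sum ≡ 0  ⇒  +1.
|Ram(-23171, 1061197)| = 2, even; anisotropic at {17, 47}.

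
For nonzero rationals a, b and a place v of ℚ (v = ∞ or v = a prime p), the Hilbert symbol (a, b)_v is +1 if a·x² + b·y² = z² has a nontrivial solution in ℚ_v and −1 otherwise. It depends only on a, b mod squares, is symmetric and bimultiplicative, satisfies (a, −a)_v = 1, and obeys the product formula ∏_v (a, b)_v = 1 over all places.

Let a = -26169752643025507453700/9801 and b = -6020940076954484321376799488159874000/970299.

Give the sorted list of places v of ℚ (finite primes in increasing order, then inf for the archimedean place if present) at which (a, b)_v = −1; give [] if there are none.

[5, 7, 11, 29, 47, inf]

Mod squares: a ≡ -505673, b ≡ -3465935. Check v ∈ {∞, 2, 3, 5, 7, 11, 19, 29, 41, 47, 53}.
v=5: a=5^2·(≡2), b=5^3·(≡2) mod 5; (2|5)=-1, (2|5)=-1; (−1)^{2·3·2}·(-1)^3·(-1)^2 = -1.
v=41: a=41^2·(≡31), b=41^3·(≡38) mod 41; (31|41)=+1, (38|41)=-1; (−1)^{2·3·20}·(+1)^3·(-1)^2 = +1.
v=29: a=29^3·(≡8), b=29^5·(≡1) mod 29; (8|29)=-1, (1|29)=+1; (−1)^{3·5·14}·(-1)^5·(+1)^3 = -1.
v=7: a=7^1·(≡1), b=7^2·(≡5) mod 7; (1|7)=+1, (5|7)=-1; (−1)^{1·2·3}·(+1)^2·(-1)^1 = -1.
v=∞: -505673 < 0 and -3465935 < 0  ⇒  (a,b)_∞ = -1.
v=47: a=47^1·(≡27), b=47^2·(≡13) mod 47; (27|47)=+1, (13|47)=-1; (−1)^{1·2·23}·(+1)^2·(-1)^1 = -1.
v=19: a=19^4·(≡2), b=19^6·(≡17) mod 19; (2|19)=-1, (17|19)=+1; (−1)^{4·6·9}·(-1)^6·(+1)^4 = +1.
v=3: a=3^-4·(≡1), b=3^-6·(≡1) mod 3; (1|3)=+1, (1|3)=+1; (−1)^{-4·-6·1}·(+1)^-6·(+1)^-4 = +1.
v=11: a=11^-2·(≡10), b=11^-3·(≡10) mod 11; (10|11)=-1, (10|11)=-1; (−1)^{-2·-3·5}·(-1)^-3·(-1)^-2 = -1.
v=2: v_2(a)=2, v_2(b)=4; units ≡ 7, 1 (mod 8); ε·ε+αω+βω = 1·0+2·0+4·0 ≡ 0  ⇒  (a,b)_2 = +1.
v=53: a=53^3·(≡44), b=53^5·(≡52) mod 53; (44|53)=+1, (52|53)=+1; (−1)^{3·5·26}·(+1)^5·(+1)^3 = +1.
(-505673, -3465935 / ℚ) ramifies at {5, 7, 11, 29, 47, ∞}: a division algebra.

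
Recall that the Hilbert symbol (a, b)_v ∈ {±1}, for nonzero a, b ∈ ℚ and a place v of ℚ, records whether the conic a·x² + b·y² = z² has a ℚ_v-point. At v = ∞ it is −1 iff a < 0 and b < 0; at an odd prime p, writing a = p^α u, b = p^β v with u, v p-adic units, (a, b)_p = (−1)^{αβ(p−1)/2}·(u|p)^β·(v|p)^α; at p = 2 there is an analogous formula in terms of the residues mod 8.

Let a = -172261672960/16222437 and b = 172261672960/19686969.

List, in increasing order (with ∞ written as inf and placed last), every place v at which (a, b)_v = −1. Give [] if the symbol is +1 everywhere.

[2, 5, 7, 31]

(a, b) ≡ (-453530, 5890) mod (ℚ^×)²; places V = {2, 3, 5, 7, 11, 13, 17, 19, 29, 31, ∞}.
(a,b)_11: α=-1, u≡1; β=0, v≡5 (mod 11); (1|11)=+1, (5|11)=+1; sign (−1)^0·+1^0·+1^-1 = +1.
(a,b)_29: α=0, u≡23; β=-2, v≡11 (mod 29); (23|29)=+1, (11|29)=-1; sign (−1)^0·+1^-2·-1^0 = +1.
(a,b)_19: α=1, u≡18; β=1, v≡17 (mod 19); (18|19)=-1, (17|19)=+1; sign (−1)^1·-1^1·+1^1 = +1.
(a,b)_3: α=-6, u≡1; β=-4, v≡1 (mod 3); (1|3)=+1, (1|3)=+1; sign (−1)^0·+1^-4·+1^-6 = +1.
(a,b)_7: α=-1, u≡1; β=0, v≡6 (mod 7); (1|7)=+1, (6|7)=-1; sign (−1)^0·+1^0·-1^-1 = -1.
(a,b)_31: α=1, u≡16; β=1, v≡18 (mod 31); (16|31)=+1, (18|31)=+1; sign (−1)^1·+1^1·+1^1 = -1.
(a,b)_17: α=-2, u≡15; β=-2, v≡16 (mod 17); (15|17)=+1, (16|17)=+1; sign (−1)^0·+1^-2·+1^-2 = +1.
(a,b)_5: α=1, u≡4; β=1, v≡3 (mod 5); (4|5)=+1, (3|5)=-1; sign (−1)^0·+1^1·-1^1 = -1.
(a,b)_2: α=11, β=11; u≡3, v≡1 (mod 8); ε(u)ε(v)=1·0, αω(v)=11·0, βω(u)=11·1; sum ≡ 1  ⇒  -1.
(a,b)_13: α=4, u≡12; β=4, v≡12 (mod 13); (12|13)=+1, (12|13)=+1; sign (−1)^0·+1^4·+1^4 = +1.
(a,b)_∞: sgn(-453530)=−, sgn(5890)=+, so +1.
(-453530, 5890 / ℚ) ramifies at {2, 5, 7, 31}: a division algebra.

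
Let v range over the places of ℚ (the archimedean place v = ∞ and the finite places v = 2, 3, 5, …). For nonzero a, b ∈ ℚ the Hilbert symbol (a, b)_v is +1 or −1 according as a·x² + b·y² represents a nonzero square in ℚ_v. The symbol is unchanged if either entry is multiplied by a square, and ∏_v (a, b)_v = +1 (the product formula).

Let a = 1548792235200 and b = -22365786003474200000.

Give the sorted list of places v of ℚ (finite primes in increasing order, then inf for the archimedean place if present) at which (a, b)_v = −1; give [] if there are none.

[5, 17, 19, 29]

(a, b) ≡ (54723, -95) mod (ℚ^×)²; places V = {2, 3, 5, 7, 17, 19, 29, 37, ∞}.
(a,b)_7: α=2, u≡1; β=2, v≡3 (mod 7); (1|7)=+1, (3|7)=-1; sign (−1)^0·+1^2·-1^2 = +1.
(a,b)_17: α=1, u≡6; β=2, v≡3 (mod 17); (6|17)=-1, (3|17)=-1; sign (−1)^0·-1^2·-1^1 = -1.
(a,b)_5: α=2, u≡3; β=5, v≡1 (mod 5); (3|5)=-1, (1|5)=+1; sign (−1)^0·-1^5·+1^2 = -1.
(a,b)_37: α=1, u≡10; β=2, v≡16 (mod 37); (10|37)=+1, (16|37)=+1; sign (−1)^0·+1^2·+1^1 = +1.
(a,b)_∞: sgn(54723)=+, sgn(-95)=−, so +1.
(a,b)_19: α=2, u≡18; β=3, v≡10 (mod 19); (18|19)=-1, (10|19)=-1; sign (−1)^0·-1^3·-1^2 = -1.
(a,b)_3: α=1, u≡1; β=0, v≡1 (mod 3); (1|3)=+1, (1|3)=+1; sign (−1)^0·+1^0·+1^1 = +1.
(a,b)_2: α=6, β=6; u≡3, v≡1 (mod 8); ε(u)ε(v)=1·0, αω(v)=6·0, βω(u)=6·1; sum ≡ 0  ⇒  +1.
(a,b)_29: α=1, u≡19; β=2, v≡3 (mod 29); (19|29)=-1, (3|29)=-1; sign (−1)^0·-1^2·-1^1 = -1.
Ram(54723, -95) = {5, 17, 19, 29}; no ℚ_5-point on the conic.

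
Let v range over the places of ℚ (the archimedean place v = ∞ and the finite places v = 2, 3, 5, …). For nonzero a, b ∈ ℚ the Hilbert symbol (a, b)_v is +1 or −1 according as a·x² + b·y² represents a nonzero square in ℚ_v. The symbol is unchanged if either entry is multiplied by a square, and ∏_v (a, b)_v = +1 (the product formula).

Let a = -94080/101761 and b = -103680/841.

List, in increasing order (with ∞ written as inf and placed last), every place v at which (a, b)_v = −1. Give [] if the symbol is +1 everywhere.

[2, inf]

(a, b) ≡ (-30, -5) mod (ℚ^×)²; places V = {2, 3, 5, 7, 11, 29, ∞}.
(a,b)_11: α=-2, u≡5; β=0, v≡10 (mod 11); (5|11)=+1, (10|11)=-1; sign (−1)^0·+1^0·-1^-2 = +1.
(a,b)_5: α=1, u≡4; β=1, v≡4 (mod 5); (4|5)=+1, (4|5)=+1; sign (−1)^0·+1^1·+1^1 = +1.
(a,b)_∞: sgn(-30)=−, sgn(-5)=−, so -1.
(a,b)_7: α=2, u≡6; β=0, v≡4 (mod 7); (6|7)=-1, (4|7)=+1; sign (−1)^0·-1^0·+1^2 = +1.
(a,b)_3: α=1, u≡2; β=4, v≡1 (mod 3); (2|3)=-1, (1|3)=+1; sign (−1)^0·-1^4·+1^1 = +1.
(a,b)_29: α=-2, u≡5; β=-2, v≡24 (mod 29); (5|29)=+1, (24|29)=+1; sign (−1)^0·+1^-2·+1^-2 = +1.
(a,b)_2: α=7, β=8; u≡1, v≡3 (mod 8); ε(u)ε(v)=0·1, αω(v)=7·1, βω(u)=8·0; sum ≡ 1  ⇒  -1.
Ram(-30, -5) = {2, ∞}; no ℚ_2-point on the conic.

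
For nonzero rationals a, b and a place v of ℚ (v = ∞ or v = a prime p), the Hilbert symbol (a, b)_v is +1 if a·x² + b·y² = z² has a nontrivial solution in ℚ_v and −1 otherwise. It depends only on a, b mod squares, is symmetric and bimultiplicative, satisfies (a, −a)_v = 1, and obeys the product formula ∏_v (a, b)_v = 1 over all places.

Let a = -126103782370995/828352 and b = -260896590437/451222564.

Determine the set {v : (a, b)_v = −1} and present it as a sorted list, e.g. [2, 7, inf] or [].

Mod squares: a ≡ -170255085, b ≡ -79373. Check v ∈ {∞, 2, 3, 5, 7, 11, 13, 17, 19, 23, 29, 37, 43}.
v=43: a=43^-2·(≡19), b=43^-2·(≡34) mod 43; (19|43)=-1, (34|43)=-1; (−1)^{-2·-2·21}·(-1)^-2·(-1)^-2 = +1.
v=19: a=19^0·(≡11), b=19^-2·(≡7) mod 19; (11|19)=+1, (7|19)=+1; (−1)^{0·-2·9}·(+1)^-2·(+1)^0 = +1.
v=7: a=7^-1·(≡5), b=7^5·(≡2) mod 7; (5|7)=-1, (2|7)=+1; (−1)^{-1·5·3}·(-1)^5·(+1)^-1 = +1.
v=3: a=3^5·(≡1), b=3^0·(≡1) mod 3; (1|3)=+1, (1|3)=+1; (−1)^{5·0·1}·(+1)^0·(+1)^5 = +1.
v=5: a=5^1·(≡3), b=5^0·(≡2) mod 5; (3|5)=-1, (2|5)=-1; (−1)^{1·0·2}·(-1)^0·(-1)^1 = -1.
v=∞: -170255085 < 0 and -79373 < 0  ⇒  (a,b)_∞ = -1.
v=37: a=37^0·(≡2), b=37^2·(≡2) mod 37; (2|37)=-1, (2|37)=-1; (−1)^{0·2·18}·(-1)^2·(-1)^0 = +1.
v=17: a=17^1·(≡9), b=17^1·(≡14) mod 17; (9|17)=+1, (14|17)=-1; (−1)^{1·1·8}·(+1)^1·(-1)^1 = -1.
v=23: a=23^3·(≡17), b=23^1·(≡21) mod 23; (17|23)=-1, (21|23)=-1; (−1)^{3·1·11}·(-1)^1·(-1)^3 = -1.
v=11: a=11^3·(≡8), b=11^0·(≡1) mod 11; (8|11)=-1, (1|11)=+1; (−1)^{3·0·5}·(-1)^0·(+1)^3 = +1.
v=13: a=13^1·(≡7), b=13^-2·(≡8) mod 13; (7|13)=-1, (8|13)=-1; (−1)^{1·-2·6}·(-1)^-2·(-1)^1 = -1.
v=29: a=29^1·(≡10), b=29^1·(≡18) mod 29; (10|29)=-1, (18|29)=-1; (−1)^{1·1·14}·(-1)^1·(-1)^1 = +1.
v=2: v_2(a)=-6, v_2(b)=-2; units ≡ 3, 3 (mod 8); ε·ε+αω+βω = 1·1+-6·1+-2·1 ≡ 1  ⇒  (a,b)_2 = -1.
Ram(-170255085, -79373) = {2, 5, 13, 17, 23, ∞}; no ℚ_2-point on the conic.

[2, 5, 13, 17, 23, inf]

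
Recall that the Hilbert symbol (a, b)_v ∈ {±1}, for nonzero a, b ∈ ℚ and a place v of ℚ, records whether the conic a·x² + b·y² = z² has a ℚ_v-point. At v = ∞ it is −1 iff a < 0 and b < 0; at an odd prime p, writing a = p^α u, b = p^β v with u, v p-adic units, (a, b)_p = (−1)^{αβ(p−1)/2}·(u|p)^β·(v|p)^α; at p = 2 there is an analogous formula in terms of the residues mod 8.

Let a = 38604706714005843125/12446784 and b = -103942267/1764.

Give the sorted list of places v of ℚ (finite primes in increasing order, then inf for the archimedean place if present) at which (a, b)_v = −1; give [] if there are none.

[17, 23]

Mod squares: a ≡ 221, b ≡ -5083. Check v ∈ {∞, 2, 3, 5, 7, 11, 13, 17, 23}.
v=13: a=13^5·(≡12), b=13^3·(≡1) mod 13; (12|13)=+1, (1|13)=+1; (−1)^{5·3·6}·(+1)^3·(+1)^5 = +1.
v=11: a=11^2·(≡4), b=11^2·(≡10) mod 11; (4|11)=+1, (10|11)=-1; (−1)^{2·2·5}·(+1)^2·(-1)^2 = +1.
v=17: a=17^3·(≡2), b=17^1·(≡12) mod 17; (2|17)=+1, (12|17)=-1; (−1)^{3·1·8}·(+1)^1·(-1)^3 = -1.
v=3: a=3^-4·(≡2), b=3^-2·(≡2) mod 3; (2|3)=-1, (2|3)=-1; (−1)^{-4·-2·1}·(-1)^-2·(-1)^-4 = +1.
v=7: a=7^-4·(≡2), b=7^-2·(≡5) mod 7; (2|7)=+1, (5|7)=-1; (−1)^{-4·-2·3}·(+1)^-2·(-1)^-4 = +1.
v=2: v_2(a)=-6, v_2(b)=-2; units ≡ 5, 5 (mod 8); ε·ε+αω+βω = 0·0+-6·1+-2·1 ≡ 0  ⇒  (a,b)_2 = +1.
v=5: a=5^4·(≡1), b=5^0·(≡2) mod 5; (1|5)=+1, (2|5)=-1; (−1)^{4·0·2}·(+1)^0·(-1)^4 = +1.
v=∞: 221 > 0 and -5083 < 0  ⇒  (a,b)_∞ = +1.
v=23: a=23^4·(≡20), b=23^1·(≡4) mod 23; (20|23)=-1, (4|23)=+1; (−1)^{4·1·11}·(-1)^1·(+1)^4 = -1.
Ram(221, -5083) = {17, 23}; no ℚ_17-point on the conic.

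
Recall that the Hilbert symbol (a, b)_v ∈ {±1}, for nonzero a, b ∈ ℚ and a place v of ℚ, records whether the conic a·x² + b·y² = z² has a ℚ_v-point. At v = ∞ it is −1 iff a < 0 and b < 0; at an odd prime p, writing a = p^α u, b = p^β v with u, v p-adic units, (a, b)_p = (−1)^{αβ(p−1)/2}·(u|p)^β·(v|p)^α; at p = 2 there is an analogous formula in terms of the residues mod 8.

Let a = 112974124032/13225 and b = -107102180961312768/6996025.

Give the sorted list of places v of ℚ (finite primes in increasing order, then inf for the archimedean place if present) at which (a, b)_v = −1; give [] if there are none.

Mod squares: a ≡ 77, b ≡ -38. Check v ∈ {∞, 2, 3, 5, 7, 11, 19, 23}.
v=19: a=19^2·(≡4), b=19^3·(≡9) mod 19; (4|19)=+1, (9|19)=+1; (−1)^{2·3·9}·(+1)^3·(+1)^2 = +1.
v=∞: 77 > 0 and -38 < 0  ⇒  (a,b)_∞ = +1.
v=5: a=5^-2·(≡3), b=5^-2·(≡2) mod 5; (3|5)=-1, (2|5)=-1; (−1)^{-2·-2·2}·(-1)^-2·(-1)^-2 = +1.
v=2: v_2(a)=10, v_2(b)=13; units ≡ 5, 5 (mod 8); ε·ε+αω+βω = 0·0+10·1+13·1 ≡ 1  ⇒  (a,b)_2 = -1.
v=3: a=3^4·(≡2), b=3^8·(≡1) mod 3; (2|3)=-1, (1|3)=+1; (−1)^{4·8·1}·(-1)^8·(+1)^4 = +1.
v=11: a=11^1·(≡2), b=11^2·(≡2) mod 11; (2|11)=-1, (2|11)=-1; (−1)^{1·2·5}·(-1)^2·(-1)^1 = -1.
v=7: a=7^3·(≡1), b=7^4·(≡1) mod 7; (1|7)=+1, (1|7)=+1; (−1)^{3·4·3}·(+1)^4·(+1)^3 = +1.
v=23: a=23^-2·(≡2), b=23^-4·(≡3) mod 23; (2|23)=+1, (3|23)=+1; (−1)^{-2·-4·11}·(+1)^-4·(+1)^-2 = +1.
|Ram(77, -38)| = 2, even; anisotropic at {2, 11}.

[2, 11]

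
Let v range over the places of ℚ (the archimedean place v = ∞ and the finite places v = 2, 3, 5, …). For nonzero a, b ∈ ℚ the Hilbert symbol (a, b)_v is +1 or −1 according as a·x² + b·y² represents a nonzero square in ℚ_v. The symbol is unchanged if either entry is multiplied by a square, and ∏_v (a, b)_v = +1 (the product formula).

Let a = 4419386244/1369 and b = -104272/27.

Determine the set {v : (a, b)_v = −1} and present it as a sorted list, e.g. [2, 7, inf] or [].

(a, b) ≡ (5681, -399) mod (ℚ^×)²; places V = {2, 3, 7, 13, 19, 23, 37, ∞}.
(a,b)_37: α=-2, u≡17; β=0, v≡8 (mod 37); (17|37)=-1, (8|37)=-1; sign (−1)^0·-1^0·-1^-2 = +1.
(a,b)_7: α=4, u≡2; β=3, v≡3 (mod 7); (2|7)=+1, (3|7)=-1; sign (−1)^0·+1^3·-1^4 = +1.
(a,b)_2: α=2, β=4; u≡1, v≡1 (mod 8); ε(u)ε(v)=0·0, αω(v)=2·0, βω(u)=4·0; sum ≡ 0  ⇒  +1.
(a,b)_19: α=1, u≡3; β=1, v≡17 (mod 19); (3|19)=-1, (17|19)=+1; sign (−1)^1·-1^1·+1^1 = +1.
(a,b)_3: α=4, u≡2; β=-3, v≡2 (mod 3); (2|3)=-1, (2|3)=-1; sign (−1)^0·-1^-3·-1^4 = -1.
(a,b)_13: α=1, u≡8; β=0, v≡1 (mod 13); (8|13)=-1, (1|13)=+1; sign (−1)^0·-1^0·+1^1 = +1.
(a,b)_23: α=1, u≡14; β=0, v≡14 (mod 23); (14|23)=-1, (14|23)=-1; sign (−1)^0·-1^0·-1^1 = -1.
(a,b)_∞: sgn(5681)=+, sgn(-399)=−, so +1.
(5681, -399 / ℚ) ramifies at {3, 23}: a division algebra.

[3, 23]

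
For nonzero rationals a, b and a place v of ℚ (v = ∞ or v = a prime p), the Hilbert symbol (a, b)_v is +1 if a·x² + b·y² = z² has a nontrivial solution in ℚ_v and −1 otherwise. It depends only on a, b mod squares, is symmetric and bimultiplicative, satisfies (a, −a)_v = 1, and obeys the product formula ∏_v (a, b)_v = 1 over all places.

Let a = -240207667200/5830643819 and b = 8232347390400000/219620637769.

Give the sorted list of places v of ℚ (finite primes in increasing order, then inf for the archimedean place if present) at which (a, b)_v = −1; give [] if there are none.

Mod squares: a ≡ -22, b ≡ 3990. Check v ∈ {∞, 2, 3, 5, 7, 11, 13, 19, 23, 47, 59}.
v=3: a=3^2·(≡2), b=3^7·(≡1) mod 3; (2|3)=-1, (1|3)=+1; (−1)^{2·7·1}·(-1)^7·(+1)^2 = -1.
v=2: v_2(a)=13, v_2(b)=9; units ≡ 5, 3 (mod 8); ε·ε+αω+βω = 0·1+13·1+9·1 ≡ 0  ⇒  (a,b)_2 = +1.
v=59: a=59^0·(≡33), b=59^-2·(≡34) mod 59; (33|59)=-1, (34|59)=-1; (−1)^{0·-2·29}·(-1)^-2·(-1)^0 = +1.
v=23: a=23^-2·(≡3), b=23^0·(≡14) mod 23; (3|23)=+1, (14|23)=-1; (−1)^{-2·0·11}·(+1)^0·(-1)^-2 = +1.
v=13: a=13^-2·(≡4), b=13^-4·(≡12) mod 13; (4|13)=+1, (12|13)=+1; (−1)^{-2·-4·6}·(+1)^-4·(+1)^-2 = +1.
v=7: a=7^-2·(≡6), b=7^3·(≡5) mod 7; (6|7)=-1, (5|7)=-1; (−1)^{-2·3·3}·(-1)^3·(-1)^-2 = -1.
v=19: a=19^4·(≡1), b=19^3·(≡5) mod 19; (1|19)=+1, (5|19)=+1; (−1)^{4·3·9}·(+1)^3·(+1)^4 = +1.
v=11: a=11^-3·(≡3), b=11^0·(≡2) mod 11; (3|11)=+1, (2|11)=-1; (−1)^{-3·0·5}·(+1)^0·(-1)^-3 = -1.
v=∞: -22 < 0 and 3990 > 0  ⇒  (a,b)_∞ = +1.
v=47: a=47^0·(≡9), b=47^-2·(≡27) mod 47; (9|47)=+1, (27|47)=+1; (−1)^{0·-2·23}·(+1)^-2·(+1)^0 = +1.
v=5: a=5^2·(≡3), b=5^5·(≡2) mod 5; (3|5)=-1, (2|5)=-1; (−1)^{2·5·2}·(-1)^5·(-1)^2 = -1.
|Ram(-22, 3990)| = 4, even; anisotropic at {3, 5, 7, 11}.

[3, 5, 7, 11]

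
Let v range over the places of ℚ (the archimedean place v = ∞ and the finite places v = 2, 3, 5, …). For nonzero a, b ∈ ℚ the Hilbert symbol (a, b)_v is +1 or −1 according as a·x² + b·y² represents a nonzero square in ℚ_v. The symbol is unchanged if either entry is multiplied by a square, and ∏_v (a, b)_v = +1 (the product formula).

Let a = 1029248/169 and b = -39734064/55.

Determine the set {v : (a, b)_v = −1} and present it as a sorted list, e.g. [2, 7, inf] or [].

Mod squares: a ≡ 16082, b ≡ -1686245. Check v ∈ {∞, 2, 3, 5, 11, 13, 17, 23, 31, 43}.
v=5: a=5^0·(≡2), b=5^-1·(≡1) mod 5; (2|5)=-1, (1|5)=+1; (−1)^{0·-1·2}·(-1)^-1·(+1)^0 = -1.
v=23: a=23^0·(≡17), b=23^1·(≡6) mod 23; (17|23)=-1, (6|23)=+1; (−1)^{0·1·11}·(-1)^1·(+1)^0 = -1.
v=11: a=11^1·(≡6), b=11^-1·(≡3) mod 11; (6|11)=-1, (3|11)=+1; (−1)^{1·-1·5}·(-1)^-1·(+1)^1 = +1.
v=43: a=43^1·(≡5), b=43^1·(≡9) mod 43; (5|43)=-1, (9|43)=+1; (−1)^{1·1·21}·(-1)^1·(+1)^1 = +1.
v=13: a=13^-2·(≡12), b=13^0·(≡11) mod 13; (12|13)=+1, (11|13)=-1; (−1)^{-2·0·6}·(+1)^0·(-1)^-2 = +1.
v=3: a=3^0·(≡2), b=3^4·(≡1) mod 3; (2|3)=-1, (1|3)=+1; (−1)^{0·4·1}·(-1)^4·(+1)^0 = +1.
v=∞: 16082 > 0 and -1686245 < 0  ⇒  (a,b)_∞ = +1.
v=2: v_2(a)=7, v_2(b)=4; units ≡ 1, 3 (mod 8); ε·ε+αω+βω = 0·1+7·1+4·0 ≡ 1  ⇒  (a,b)_2 = -1.
v=17: a=17^1·(≡10), b=17^0·(≡9) mod 17; (10|17)=-1, (9|17)=+1; (−1)^{1·0·8}·(-1)^0·(+1)^1 = +1.
v=31: a=31^0·(≡30), b=31^1·(≡7) mod 31; (30|31)=-1, (7|31)=+1; (−1)^{0·1·15}·(-1)^1·(+1)^0 = -1.
Ram(16082, -1686245) = {2, 5, 23, 31}; no ℚ_2-point on the conic.

[2, 5, 23, 31]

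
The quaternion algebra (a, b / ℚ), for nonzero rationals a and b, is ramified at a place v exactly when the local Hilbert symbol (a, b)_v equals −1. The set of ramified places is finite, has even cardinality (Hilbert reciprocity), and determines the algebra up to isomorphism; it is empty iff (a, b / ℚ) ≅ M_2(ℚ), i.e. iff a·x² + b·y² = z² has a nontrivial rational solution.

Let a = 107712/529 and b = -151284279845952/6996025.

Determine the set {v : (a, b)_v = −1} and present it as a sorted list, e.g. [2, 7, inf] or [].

[2, 17]

(a, b) ≡ (187, -57) mod (ℚ^×)²; places V = {2, 3, 5, 11, 17, 19, 23, ∞}.
(a,b)_3: α=2, u≡1; β=5, v≡2 (mod 3); (1|3)=+1, (2|3)=-1; sign (−1)^0·+1^5·-1^2 = +1.
(a,b)_∞: sgn(187)=+, sgn(-57)=−, so +1.
(a,b)_5: α=0, u≡3; β=-2, v≡3 (mod 5); (3|5)=-1, (3|5)=-1; sign (−1)^0·-1^-2·-1^0 = +1.
(a,b)_11: α=1, u≡2; β=6, v≡5 (mod 11); (2|11)=-1, (5|11)=+1; sign (−1)^0·-1^6·+1^1 = +1.
(a,b)_23: α=-2, u≡3; β=-4, v≡16 (mod 23); (3|23)=+1, (16|23)=+1; sign (−1)^0·+1^-4·+1^-2 = +1.
(a,b)_19: α=0, u≡6; β=1, v≡7 (mod 19); (6|19)=+1, (7|19)=+1; sign (−1)^0·+1^1·+1^0 = +1.
(a,b)_17: α=1, u≡6; β=2, v≡10 (mod 17); (6|17)=-1, (10|17)=-1; sign (−1)^0·-1^2·-1^1 = -1.
(a,b)_2: α=6, β=6; u≡3, v≡7 (mod 8); ε(u)ε(v)=1·1, αω(v)=6·0, βω(u)=6·1; sum ≡ 1  ⇒  -1.
Ram(187, -57) = {2, 17}; no ℚ_2-point on the conic.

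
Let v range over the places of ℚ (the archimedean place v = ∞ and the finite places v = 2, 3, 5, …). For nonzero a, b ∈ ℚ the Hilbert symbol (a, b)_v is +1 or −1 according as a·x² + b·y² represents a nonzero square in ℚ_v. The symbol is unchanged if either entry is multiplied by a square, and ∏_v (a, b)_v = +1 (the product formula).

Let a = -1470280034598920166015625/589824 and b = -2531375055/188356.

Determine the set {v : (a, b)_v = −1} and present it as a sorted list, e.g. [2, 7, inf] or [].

Mod squares: a ≡ -300817, b ≡ -2324495. Check v ∈ {∞, 2, 3, 5, 7, 11, 17, 23, 29, 31, 41}.
v=41: a=41^3·(≡36), b=41^1·(≡10) mod 41; (36|41)=+1, (10|41)=+1; (−1)^{3·1·20}·(+1)^1·(+1)^3 = +1.
v=17: a=17^2·(≡15), b=17^1·(≡1) mod 17; (15|17)=+1, (1|17)=+1; (−1)^{2·1·8}·(+1)^1·(+1)^2 = +1.
v=29: a=29^3·(≡23), b=29^1·(≡16) mod 29; (23|29)=+1, (16|29)=+1; (−1)^{3·1·14}·(+1)^1·(+1)^3 = +1.
v=5: a=5^12·(≡2), b=5^1·(≡4) mod 5; (2|5)=-1, (4|5)=+1; (−1)^{12·1·2}·(-1)^1·(+1)^12 = -1.
v=31: a=31^0·(≡7), b=31^-2·(≡16) mod 31; (7|31)=+1, (16|31)=+1; (−1)^{0·-2·15}·(+1)^-2·(+1)^0 = +1.
v=3: a=3^-2·(≡2), b=3^2·(≡1) mod 3; (2|3)=-1, (1|3)=+1; (−1)^{-2·2·1}·(-1)^2·(+1)^-2 = +1.
v=∞: -300817 < 0 and -2324495 < 0  ⇒  (a,b)_∞ = -1.
v=23: a=23^1·(≡1), b=23^1·(≡5) mod 23; (1|23)=+1, (5|23)=-1; (−1)^{1·1·11}·(+1)^1·(-1)^1 = +1.
v=2: v_2(a)=-16, v_2(b)=-2; units ≡ 7, 1 (mod 8); ε·ε+αω+βω = 1·0+-16·0+-2·0 ≡ 0  ⇒  (a,b)_2 = +1.
v=11: a=11^1·(≡8), b=11^2·(≡9) mod 11; (8|11)=-1, (9|11)=+1; (−1)^{1·2·5}·(-1)^2·(+1)^1 = +1.
v=7: a=7^2·(≡4), b=7^-2·(≡1) mod 7; (4|7)=+1, (1|7)=+1; (−1)^{2·-2·3}·(+1)^-2·(+1)^2 = +1.
Ram(-300817, -2324495) = {5, ∞}; no ℚ_5-point on the conic.

[5, inf]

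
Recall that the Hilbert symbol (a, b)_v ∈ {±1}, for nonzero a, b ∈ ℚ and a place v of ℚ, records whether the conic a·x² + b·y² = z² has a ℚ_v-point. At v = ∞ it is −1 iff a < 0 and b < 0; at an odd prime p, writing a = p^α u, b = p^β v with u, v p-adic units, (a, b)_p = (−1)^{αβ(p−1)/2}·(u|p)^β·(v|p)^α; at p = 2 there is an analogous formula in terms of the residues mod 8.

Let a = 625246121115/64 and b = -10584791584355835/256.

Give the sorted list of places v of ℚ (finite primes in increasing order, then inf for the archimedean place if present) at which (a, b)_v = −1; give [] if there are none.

[3, 7, 17, 19]

(a, b) ≡ (19635, -33915) mod (ℚ^×)²; places V = {2, 3, 5, 7, 11, 17, 19, ∞}.
(a,b)_3: α=7, u≡2; β=11, v≡2 (mod 3); (2|3)=-1, (2|3)=-1; sign (−1)^1·-1^11·-1^7 = -1.
(a,b)_2: α=-6, β=-8; u≡3, v≡5 (mod 8); ε(u)ε(v)=1·0, αω(v)=-6·1, βω(u)=-8·1; sum ≡ 0  ⇒  +1.
(a,b)_5: α=1, u≡2; β=1, v≡3 (mod 5); (2|5)=-1, (3|5)=-1; sign (−1)^0·-1^1·-1^1 = +1.
(a,b)_19: α=2, u≡18; β=3, v≡9 (mod 19); (18|19)=-1, (9|19)=+1; sign (−1)^0·-1^3·+1^2 = -1.
(a,b)_11: α=3, u≡9; β=4, v≡5 (mod 11); (9|11)=+1, (5|11)=+1; sign (−1)^0·+1^4·+1^3 = +1.
(a,b)_7: α=1, u≡5; β=1, v≡5 (mod 7); (5|7)=-1, (5|7)=-1; sign (−1)^1·-1^1·-1^1 = -1.
(a,b)_17: α=1, u≡13; β=1, v≡14 (mod 17); (13|17)=+1, (14|17)=-1; sign (−1)^0·+1^1·-1^1 = -1.
(a,b)_∞: sgn(19635)=+, sgn(-33915)=−, so +1.
Ram(19635, -33915) = {3, 7, 17, 19}; no ℚ_3-point on the conic.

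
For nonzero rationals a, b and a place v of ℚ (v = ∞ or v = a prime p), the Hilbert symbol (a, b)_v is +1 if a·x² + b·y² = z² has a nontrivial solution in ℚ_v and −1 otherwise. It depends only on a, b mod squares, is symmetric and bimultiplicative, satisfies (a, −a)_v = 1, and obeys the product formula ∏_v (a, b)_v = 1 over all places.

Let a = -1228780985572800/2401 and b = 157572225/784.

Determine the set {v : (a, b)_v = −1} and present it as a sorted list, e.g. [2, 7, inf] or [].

[19, 29, 31, 53]

(a, b) ≡ (-1953527, 700321) mod (ℚ^×)²; places V = {2, 3, 5, 7, 11, 19, 29, 31, 41, 53, ∞}.
(a,b)_5: α=2, u≡3; β=2, v≡1 (mod 5); (3|5)=-1, (1|5)=+1; sign (−1)^0·-1^2·+1^2 = +1.
(a,b)_3: α=2, u≡1; β=2, v≡1 (mod 3); (1|3)=+1, (1|3)=+1; sign (−1)^0·+1^2·+1^2 = +1.
(a,b)_19: α=2, u≡8; β=1, v≡12 (mod 19); (8|19)=-1, (12|19)=-1; sign (−1)^0·-1^1·-1^2 = -1.
(a,b)_41: α=1, u≡40; β=1, v≡18 (mod 41); (40|41)=+1, (18|41)=+1; sign (−1)^0·+1^1·+1^1 = +1.
(a,b)_2: α=6, β=-4; u≡1, v≡1 (mod 8); ε(u)ε(v)=0·0, αω(v)=6·0, βω(u)=-4·0; sum ≡ 0  ⇒  +1.
(a,b)_∞: sgn(-1953527)=−, sgn(700321)=+, so +1.
(a,b)_7: α=-4, u≡5; β=-2, v≡3 (mod 7); (5|7)=-1, (3|7)=-1; sign (−1)^0·-1^-2·-1^-4 = +1.
(a,b)_29: α=1, u≡22; β=1, v≡27 (mod 29); (22|29)=+1, (27|29)=-1; sign (−1)^0·+1^1·-1^1 = -1.
(a,b)_11: α=2, u≡10; β=0, v≡10 (mod 11); (10|11)=-1, (10|11)=-1; sign (−1)^0·-1^0·-1^2 = +1.
(a,b)_53: α=1, u≡4; β=0, v≡20 (mod 53); (4|53)=+1, (20|53)=-1; sign (−1)^0·+1^0·-1^1 = -1.
(a,b)_31: α=1, u≡27; β=1, v≡17 (mod 31); (27|31)=-1, (17|31)=-1; sign (−1)^1·-1^1·-1^1 = -1.
Ram(-1953527, 700321) = {19, 29, 31, 53}; no ℚ_19-point on the conic.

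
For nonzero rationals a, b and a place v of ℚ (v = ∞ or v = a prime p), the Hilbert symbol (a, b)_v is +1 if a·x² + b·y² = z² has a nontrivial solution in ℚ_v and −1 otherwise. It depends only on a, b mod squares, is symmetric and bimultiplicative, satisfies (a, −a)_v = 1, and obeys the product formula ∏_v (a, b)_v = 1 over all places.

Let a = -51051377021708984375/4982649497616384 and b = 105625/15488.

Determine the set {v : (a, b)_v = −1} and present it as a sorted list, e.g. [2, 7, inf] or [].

Mod squares: a ≡ -1518, b ≡ 2. Check v ∈ {∞, 2, 3, 5, 7, 11, 13, 17, 23, 31}.
v=17: a=17^-2·(≡10), b=17^0·(≡4) mod 17; (10|17)=-1, (4|17)=+1; (−1)^{-2·0·8}·(-1)^0·(+1)^-2 = +1.
v=13: a=13^6·(≡12), b=13^2·(≡8) mod 13; (12|13)=+1, (8|13)=-1; (−1)^{6·2·6}·(+1)^2·(-1)^6 = +1.
v=∞: -1518 < 0 and 2 > 0  ⇒  (a,b)_∞ = +1.
v=11: a=11^-7·(≡1), b=11^-2·(≡2) mod 11; (1|11)=+1, (2|11)=-1; (−1)^{-7·-2·5}·(+1)^-2·(-1)^-7 = -1.
v=2: v_2(a)=-15, v_2(b)=-7; units ≡ 1, 1 (mod 8); ε·ε+αω+βω = 0·0+-15·0+-7·0 ≡ 0  ⇒  (a,b)_2 = +1.
v=23: a=23^1·(≡1), b=23^0·(≡1) mod 23; (1|23)=+1, (1|23)=+1; (−1)^{1·0·11}·(+1)^0·(+1)^1 = +1.
v=3: a=3^-3·(≡1), b=3^0·(≡2) mod 3; (1|3)=+1, (2|3)=-1; (−1)^{-3·0·1}·(+1)^0·(-1)^-3 = -1.
v=5: a=5^10·(≡3), b=5^4·(≡3) mod 5; (3|5)=-1, (3|5)=-1; (−1)^{10·4·2}·(-1)^4·(-1)^10 = +1.
v=7: a=7^2·(≡1), b=7^0·(≡4) mod 7; (1|7)=+1, (4|7)=+1; (−1)^{2·0·3}·(+1)^0·(+1)^2 = +1.
v=31: a=31^2·(≡16), b=31^0·(≡20) mod 31; (16|31)=+1, (20|31)=+1; (−1)^{2·0·15}·(+1)^0·(+1)^2 = +1.
(-1518, 2 / ℚ) ramifies at {3, 11}: a division algebra.

[3, 11]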